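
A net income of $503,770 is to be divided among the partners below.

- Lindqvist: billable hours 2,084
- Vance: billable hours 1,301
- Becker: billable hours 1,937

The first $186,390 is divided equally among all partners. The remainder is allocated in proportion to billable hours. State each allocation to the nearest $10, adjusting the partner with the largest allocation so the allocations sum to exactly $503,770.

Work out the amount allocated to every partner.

Lindqvist: $186,410 · Vance: $139,720 · Becker: $177,640

$186,390 shared equally gives $62,130 per partner.
Remainder $317,380 by billable hours (total 5,322): Lindqvist 124,280.33 → $124,280; Vance 77,585.75 → $77,590; Becker 115,513.92 → $115,510.
Totals: Lindqvist $62,130 + $124,280 = $186,410; Vance $62,130 + $77,590 = $139,720; Becker $62,130 + $115,510 = $177,640.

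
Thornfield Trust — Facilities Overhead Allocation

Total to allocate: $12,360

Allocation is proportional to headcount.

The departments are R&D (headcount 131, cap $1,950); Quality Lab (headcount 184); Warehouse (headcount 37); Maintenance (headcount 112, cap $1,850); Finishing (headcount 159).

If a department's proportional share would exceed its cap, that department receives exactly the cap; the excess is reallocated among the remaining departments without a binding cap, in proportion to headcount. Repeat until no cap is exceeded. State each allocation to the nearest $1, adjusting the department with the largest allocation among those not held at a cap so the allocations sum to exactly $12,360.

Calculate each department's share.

R&D: $1,950; Quality Lab: $4,145; Warehouse: $833; Maintenance: $1,850; Finishing: $3,582

Headcount total: 623.
Pro-rata shares before constraints: R&D 2,598.97; Quality Lab 3,650.47; Warehouse 734.06; Maintenance 2,222.02; Finishing 3,154.48.
Cap binds for R&D ($1,950), Maintenance ($1,850); balance $8,560 reallocated over remaining headcount 380.
Redistributed shares: Quality Lab 4,144.84 → $4,145; Warehouse 833.47 → $833; Finishing 3,581.68 → $3,582.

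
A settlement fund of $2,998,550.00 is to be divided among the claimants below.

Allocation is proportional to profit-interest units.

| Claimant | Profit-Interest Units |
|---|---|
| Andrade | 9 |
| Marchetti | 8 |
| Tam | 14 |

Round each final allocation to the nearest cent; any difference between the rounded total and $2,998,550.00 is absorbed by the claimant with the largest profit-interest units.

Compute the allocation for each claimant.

Andrade: $870,546.77 · Marchetti: $773,819.35 · Tam: $1,354,183.88

Sum of profit-interest units: 9 + 8 + 14 = 31.
Unrounded shares: Andrade 870,546.7742; Marchetti 773,819.3548; Tam 1,354,183.8710.
At nearest cent: Andrade $870,546.77; Marchetti $773,819.35; Tam $1,354,183.87. Sum = $2,998,549.99.
Difference $2,998,550.00 − $2,998,549.99 = +$0.01 applied to largest profit-interest units (Tam): Tam becomes $1,354,183.88.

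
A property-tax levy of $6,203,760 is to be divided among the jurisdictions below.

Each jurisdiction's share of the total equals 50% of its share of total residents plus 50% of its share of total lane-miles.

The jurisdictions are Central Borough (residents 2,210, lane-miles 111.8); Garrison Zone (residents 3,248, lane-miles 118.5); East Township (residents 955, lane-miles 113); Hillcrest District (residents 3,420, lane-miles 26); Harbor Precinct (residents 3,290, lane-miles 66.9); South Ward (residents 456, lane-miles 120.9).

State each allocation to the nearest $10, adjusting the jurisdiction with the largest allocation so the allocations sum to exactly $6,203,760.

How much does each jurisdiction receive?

Totals — residents 13,579, lane-miles 557.1.
Composite weights (50% residents + 50% lane-miles): Central Borough 0.1817; Garrison Zone 0.2260; East Township 0.1366; Hillcrest District 0.1493; Harbor Precinct 0.1812; South Ward 0.1253.
Pro-rata amounts: Central Borough 1,127,326.83; Garrison Zone 1,401,744.35; East Township 847,325.98; Hillcrest District 926,003.45; Harbor Precinct 1,124,034.59; South Ward 777,324.80.
After rounding ($10): Central Borough $1,127,330; Garrison Zone $1,401,740; East Township $847,330; Hillcrest District $926,000; Harbor Precinct $1,124,030; South Ward $777,320. Sum = $6,203,750.
Difference $6,203,760 − $6,203,750 = +$10 applied to largest allocation (Garrison Zone): Garrison Zone becomes $1,401,750.

Central Borough: $1,127,330; Garrison Zone: $1,401,750; East Township: $847,330; Hillcrest District: $926,000; Harbor Precinct: $1,124,030; South Ward: $777,320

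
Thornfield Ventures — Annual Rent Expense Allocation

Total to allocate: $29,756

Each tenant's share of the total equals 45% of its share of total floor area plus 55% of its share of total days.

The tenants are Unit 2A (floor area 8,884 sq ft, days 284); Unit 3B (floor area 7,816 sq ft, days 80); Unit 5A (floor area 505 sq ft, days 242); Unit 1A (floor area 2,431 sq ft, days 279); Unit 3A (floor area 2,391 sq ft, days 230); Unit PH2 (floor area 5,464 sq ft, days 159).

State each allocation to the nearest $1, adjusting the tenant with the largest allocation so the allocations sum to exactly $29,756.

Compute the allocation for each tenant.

Unit 2A: $7,975; Unit 3B: $4,835; Unit 5A: $3,355; Unit 1A: $4,768; Unit 3A: $4,119; Unit PH2: $4,704

Floor area total 27,491; days total 1,274.
Composite weights (45% floor area + 55% days): Unit 2A 0.2680; Unit 3B 0.1625; Unit 5A 0.1127; Unit 1A 0.1602; Unit 3A 0.1384; Unit PH2 0.1581.
Proportional shares: Unit 2A 7,975.44; Unit 3B 4,834.66; Unit 5A 3,354.70; Unit 1A 4,768.11; Unit 3A 4,119.18; Unit PH2 4,703.90.
Rounded to nearest $1: Unit 2A $7,975; Unit 3B $4,835; Unit 5A $3,355; Unit 1A $4,768; Unit 3A $4,119; Unit PH2 $4,704. Sum = $29,756.
No rounding difference to absorb.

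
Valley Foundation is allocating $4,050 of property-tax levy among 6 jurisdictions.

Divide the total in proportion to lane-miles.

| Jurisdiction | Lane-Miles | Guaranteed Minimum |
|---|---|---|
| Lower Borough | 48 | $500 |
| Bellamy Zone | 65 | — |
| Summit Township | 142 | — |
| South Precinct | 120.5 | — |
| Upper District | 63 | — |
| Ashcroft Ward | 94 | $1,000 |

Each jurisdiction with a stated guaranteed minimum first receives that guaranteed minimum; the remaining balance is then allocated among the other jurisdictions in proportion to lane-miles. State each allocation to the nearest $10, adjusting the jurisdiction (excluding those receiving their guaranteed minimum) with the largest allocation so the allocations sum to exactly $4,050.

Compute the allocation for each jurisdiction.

Lower Borough: $500; Bellamy Zone: $420; Summit Township: $930; South Precinct: $790; Upper District: $410; Ashcroft Ward: $1,000

Fund the minimums — Lower Borough $500; Ashcroft Ward $1,000. Residual $2,550.
Residual split over remaining lane-miles 390.5: Bellamy Zone 424.46 → $420; Summit Township 927.27 → $930; South Precinct 786.88 → $790; Upper District 411.40 → $410.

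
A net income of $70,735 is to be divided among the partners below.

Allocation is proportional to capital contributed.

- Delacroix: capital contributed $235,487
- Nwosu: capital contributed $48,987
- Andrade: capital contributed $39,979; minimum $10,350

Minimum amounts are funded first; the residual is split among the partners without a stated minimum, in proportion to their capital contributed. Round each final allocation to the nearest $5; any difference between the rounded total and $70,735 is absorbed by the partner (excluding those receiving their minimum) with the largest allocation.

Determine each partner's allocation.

Delacroix: $49,985 | Nwosu: $10,400 | Andrade: $10,350

Guaranteed amounts: Andrade $10,350. Balance $60,385.
Balance split over remaining capital contributed 284,474: Delacroix 49,986.58 → $49,985; Nwosu 10,398.42 → $10,400.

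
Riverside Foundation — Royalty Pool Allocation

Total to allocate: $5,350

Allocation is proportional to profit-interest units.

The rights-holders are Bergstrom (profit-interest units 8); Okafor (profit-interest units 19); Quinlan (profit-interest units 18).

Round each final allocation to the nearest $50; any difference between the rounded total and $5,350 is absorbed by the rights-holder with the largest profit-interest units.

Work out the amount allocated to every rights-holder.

Combined profit-interest units = 8 + 19 + 18 = 45.
Pro-rata amounts: Bergstrom 951.11; Okafor 2,258.89; Quinlan 2,140.00.
At nearest $50: Bergstrom $950; Okafor $2,250; Quinlan $2,150. Sum = $5,350.
Rounded total matches; no reconciliation needed.

Bergstrom: $950; Okafor: $2,250; Quinlan: $2,150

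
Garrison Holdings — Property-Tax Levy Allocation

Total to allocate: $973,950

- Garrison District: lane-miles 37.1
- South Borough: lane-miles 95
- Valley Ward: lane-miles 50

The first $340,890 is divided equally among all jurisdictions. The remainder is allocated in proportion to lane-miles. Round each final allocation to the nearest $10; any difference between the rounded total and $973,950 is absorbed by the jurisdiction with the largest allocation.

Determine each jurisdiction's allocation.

Equal tier: $340,890 ÷ 3 = $113,630 apiece.
Remainder $633,060 by lane-miles (total 182.1): Garrison District 128,975.98 → $128,980; South Borough 330,261.94 → $330,260; Valley Ward 173,822.08 → $173,820.
Totals: Garrison District $113,630 + $128,980 = $242,610; South Borough $113,630 + $330,260 = $443,890; Valley Ward $113,630 + $173,820 = $287,450.

Garrison District: $242,610 | South Borough: $443,890 | Valley Ward: $287,450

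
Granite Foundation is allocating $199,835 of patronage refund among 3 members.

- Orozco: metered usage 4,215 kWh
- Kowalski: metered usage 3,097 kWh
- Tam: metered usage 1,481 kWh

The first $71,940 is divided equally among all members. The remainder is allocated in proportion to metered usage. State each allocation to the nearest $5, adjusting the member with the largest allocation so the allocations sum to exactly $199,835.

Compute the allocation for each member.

First tranche $71,940 split equally: $23,980 each.
Remainder $127,895 by metered usage (total 8,793): Orozco 61,307.57 → $61,310; Kowalski 45,046.15 → $45,045; Tam 21,541.28 → $21,540.
Totals: Orozco $23,980 + $61,310 = $85,290; Kowalski $23,980 + $45,045 = $69,025; Tam $23,980 + $21,540 = $45,520.

Orozco: $85,290 | Kowalski: $69,025 | Tam: $45,520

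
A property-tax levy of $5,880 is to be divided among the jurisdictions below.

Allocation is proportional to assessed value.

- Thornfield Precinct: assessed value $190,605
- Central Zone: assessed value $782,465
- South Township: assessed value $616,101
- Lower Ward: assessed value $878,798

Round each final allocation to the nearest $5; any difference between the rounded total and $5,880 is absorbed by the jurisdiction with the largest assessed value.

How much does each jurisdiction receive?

Thornfield Precinct: $455 · Central Zone: $1,865 · South Township: $1,470 · Lower Ward: $2,090

Combined assessed value = 2,467,969.
Raw shares: Thornfield Precinct 190,605/2,467,969 × $5,880 = 454.12; Central Zone 782,465/2,467,969 × $5,880 = 1,864.24; South Township 616,101/2,467,969 × $5,880 = 1,467.88; Lower Ward 878,798/2,467,969 × $5,880 = 2,093.76.
After rounding ($5): Thornfield Precinct $455; Central Zone $1,865; South Township $1,470; Lower Ward $2,095. Sum = $5,885.
Difference $5,880 − $5,885 = −$5 applied to largest assessed value (Lower Ward): Lower Ward becomes $2,090.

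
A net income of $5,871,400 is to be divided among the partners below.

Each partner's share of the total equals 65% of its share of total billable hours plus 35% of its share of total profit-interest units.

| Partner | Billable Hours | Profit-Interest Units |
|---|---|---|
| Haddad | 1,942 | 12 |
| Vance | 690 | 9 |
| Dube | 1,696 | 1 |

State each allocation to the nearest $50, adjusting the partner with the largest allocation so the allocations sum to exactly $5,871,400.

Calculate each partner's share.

Totals — billable hours 4,328, profit-interest units 22.
Combined weights (65% billable hours + 35% profit-interest units): Haddad 0.4826; Vance 0.2468; Dube 0.2706.
Raw shares: Haddad 2,833,350.08; Vance 1,449,116.47; Dube 1,588,933.44.
After rounding ($50): Haddad $2,833,350; Vance $1,449,100; Dube $1,588,950. Sum = $5,871,400.
Rounded total matches; no reconciliation needed.

Haddad: $2,833,350; Vance: $1,449,100; Dube: $1,588,950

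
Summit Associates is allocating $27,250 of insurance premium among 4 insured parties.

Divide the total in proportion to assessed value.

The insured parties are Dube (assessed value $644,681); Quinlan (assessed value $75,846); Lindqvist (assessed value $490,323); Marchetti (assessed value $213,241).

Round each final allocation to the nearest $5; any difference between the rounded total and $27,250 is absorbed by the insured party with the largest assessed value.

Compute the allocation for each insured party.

Dube: $12,340; Quinlan: $1,450; Lindqvist: $9,380; Marchetti: $4,080

Sum of assessed value: 644,681 + 75,846 + 490,323 + 213,241 = 1,424,091.
Proportional shares: Dube 12,335.98; Quinlan 1,451.31; Lindqvist 9,382.34; Marchetti 4,080.37.
Rounded to nearest $5: Dube $12,335; Quinlan $1,450; Lindqvist $9,380; Marchetti $4,080. Sum = $27,245.
Difference $27,250 − $27,245 = +$5 applied to largest assessed value (Dube): Dube becomes $12,340.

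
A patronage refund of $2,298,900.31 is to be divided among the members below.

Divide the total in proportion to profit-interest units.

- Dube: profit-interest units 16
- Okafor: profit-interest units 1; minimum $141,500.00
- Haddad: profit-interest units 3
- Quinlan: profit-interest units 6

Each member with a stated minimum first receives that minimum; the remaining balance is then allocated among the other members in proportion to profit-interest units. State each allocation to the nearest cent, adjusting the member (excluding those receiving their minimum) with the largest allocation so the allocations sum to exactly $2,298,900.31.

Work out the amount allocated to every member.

Dube: $1,380,736.20 · Okafor: $141,500.00 · Haddad: $258,888.04 · Quinlan: $517,776.07

Minimums first: Okafor $141,500.00. Remaining pool $2,157,400.31.
Remaining pool split over remaining profit-interest units 25: Dube 1,380,736.1984 → $1,380,736.20; Haddad 258,888.0372 → $258,888.04; Quinlan 517,776.0744 → $517,776.07.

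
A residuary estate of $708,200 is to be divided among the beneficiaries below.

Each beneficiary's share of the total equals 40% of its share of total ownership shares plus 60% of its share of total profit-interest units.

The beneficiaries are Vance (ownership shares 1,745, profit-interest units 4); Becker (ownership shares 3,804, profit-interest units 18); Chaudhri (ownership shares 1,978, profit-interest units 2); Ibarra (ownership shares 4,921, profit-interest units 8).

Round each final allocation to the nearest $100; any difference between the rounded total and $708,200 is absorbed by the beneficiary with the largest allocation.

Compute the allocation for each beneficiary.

Totals — ownership shares 12,448, profit-interest units 32.
Composite weights (40% ownership shares + 60% profit-interest units): Vance 0.1311; Becker 0.4597; Chaudhri 0.1011; Ibarra 0.3081.
Unrounded shares: Vance 92,826.09; Becker 325,585.39; Chaudhri 71,570.98; Ibarra 218,217.54.
At nearest $100: Vance $92,800; Becker $325,600; Chaudhri $71,600; Ibarra $218,200. Sum = $708,200.
No rounding difference to absorb.

Vance: $92,800 · Becker: $325,600 · Chaudhri: $71,600 · Ibarra: $218,200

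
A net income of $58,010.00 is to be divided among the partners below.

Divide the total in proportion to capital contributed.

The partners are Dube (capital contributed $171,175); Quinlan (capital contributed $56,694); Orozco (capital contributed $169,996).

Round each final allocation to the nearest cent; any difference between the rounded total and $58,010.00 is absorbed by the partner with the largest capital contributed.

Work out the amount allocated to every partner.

Capital contributed total: 171,175 + 56,694 + 169,996 = 397,865.
Raw shares: Dube 24,957.8670; Quinlan 8,266.1680; Orozco 24,785.96499.
Rounded to nearest cent: Dube $24,957.87; Quinlan $8,266.17; Orozco $24,785.96. Sum = $58,010.00.
Rounded total matches; no reconciliation needed.

Dube: $24,957.87; Quinlan: $8,266.17; Orozco: $24,785.96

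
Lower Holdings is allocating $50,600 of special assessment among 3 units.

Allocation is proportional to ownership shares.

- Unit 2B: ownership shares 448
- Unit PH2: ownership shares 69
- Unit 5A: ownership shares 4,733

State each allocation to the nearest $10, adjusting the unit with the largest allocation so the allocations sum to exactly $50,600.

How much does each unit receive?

Unit 2B: $4,320; Unit PH2: $670; Unit 5A: $45,610

Combined ownership shares = 5,250.
Unrounded shares: Unit 2B 448/5,250 × $50,600 = 4,317.87; Unit PH2 69/5,250 × $50,600 = 665.03; Unit 5A 4,733/5,250 × $50,600 = 45,617.10.
After rounding ($10): Unit 2B $4,320; Unit PH2 $670; Unit 5A $45,620. Sum = $50,610.
Difference $50,600 − $50,610 = −$10 applied to largest allocation (Unit 5A): Unit 5A becomes $45,610.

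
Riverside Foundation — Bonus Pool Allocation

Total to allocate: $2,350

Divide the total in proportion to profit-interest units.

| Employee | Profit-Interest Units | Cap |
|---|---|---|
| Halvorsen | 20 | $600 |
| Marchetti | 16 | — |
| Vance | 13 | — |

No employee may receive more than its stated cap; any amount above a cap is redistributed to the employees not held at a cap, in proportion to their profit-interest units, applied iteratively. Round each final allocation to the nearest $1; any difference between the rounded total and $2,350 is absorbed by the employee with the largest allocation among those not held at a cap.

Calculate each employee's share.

Sum of profit-interest units: 49.
Unconstrained shares: Halvorsen 959.18; Marchetti 767.35; Vance 623.47.
Held at cap: Halvorsen ($600); balance $1,750 reallocated over remaining profit-interest units 29.
Shares after redistribution: Marchetti 965.52 → $966; Vance 784.48 → $784.

Halvorsen: $600; Marchetti: $966; Vance: $784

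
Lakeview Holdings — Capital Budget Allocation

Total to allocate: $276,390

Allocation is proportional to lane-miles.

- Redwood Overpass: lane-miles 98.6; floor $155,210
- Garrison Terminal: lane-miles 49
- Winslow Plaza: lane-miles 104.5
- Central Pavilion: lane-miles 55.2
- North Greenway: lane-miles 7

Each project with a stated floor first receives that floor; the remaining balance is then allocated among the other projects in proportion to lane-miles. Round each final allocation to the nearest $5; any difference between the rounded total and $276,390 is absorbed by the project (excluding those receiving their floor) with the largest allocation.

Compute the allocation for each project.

Redwood Overpass: $155,210 | Garrison Terminal: $27,530 | Winslow Plaza: $58,705 | Central Pavilion: $31,010 | North Greenway: $3,935

Guaranteed amounts: Redwood Overpass $155,210. Balance $121,180.
Balance split over remaining lane-miles 215.7: Garrison Terminal 27,528.14 → $27,530; Winslow Plaza 58,707.97 → $58,710; Central Pavilion 31,011.29 → $31,010; North Greenway 3,932.59 → $3,935.
Rounding difference −$5 applied to Winslow Plaza → $58,705.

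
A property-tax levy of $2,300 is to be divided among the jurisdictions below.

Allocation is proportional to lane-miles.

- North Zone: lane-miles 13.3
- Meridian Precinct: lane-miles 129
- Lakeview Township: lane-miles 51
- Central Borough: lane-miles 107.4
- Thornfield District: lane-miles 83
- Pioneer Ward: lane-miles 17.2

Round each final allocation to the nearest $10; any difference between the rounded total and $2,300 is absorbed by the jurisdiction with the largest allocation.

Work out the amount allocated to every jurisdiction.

Total lane-miles = 400.9.
Unrounded shares: North Zone 13.3/400.9 × $2,300 = 76.30; Meridian Precinct 129/400.9 × $2,300 = 740.08; Lakeview Township 51/400.9 × $2,300 = 292.59; Central Borough 107.4/400.9 × $2,300 = 616.16; Thornfield District 83/400.9 × $2,300 = 476.18; Pioneer Ward 17.2/400.9 × $2,300 = 98.68.
At nearest $10: North Zone $80; Meridian Precinct $740; Lakeview Township $290; Central Borough $620; Thornfield District $480; Pioneer Ward $100. Sum = $2,310.
Difference $2,300 − $2,310 = −$10 applied to largest allocation (Meridian Precinct): Meridian Precinct becomes $730.

North Zone: $80 · Meridian Precinct: $730 · Lakeview Township: $290 · Central Borough: $620 · Thornfield District: $480 · Pioneer Ward: $100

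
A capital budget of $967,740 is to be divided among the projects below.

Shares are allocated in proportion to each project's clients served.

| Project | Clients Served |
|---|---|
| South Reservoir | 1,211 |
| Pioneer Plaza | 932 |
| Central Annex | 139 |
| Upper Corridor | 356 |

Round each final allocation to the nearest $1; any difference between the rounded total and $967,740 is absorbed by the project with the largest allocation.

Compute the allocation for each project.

South Reservoir: $444,250 | Pioneer Plaza: $341,901 | Central Annex: $50,992 | Upper Corridor: $130,597

Clients served total: 2,638.
Pro-rata amounts: South Reservoir 1,211/2,638 × $967,740 = 444,250.62; Pioneer Plaza 932/2,638 × $967,740 = 341,900.56; Central Annex 139/2,638 × $967,740 = 50,991.61; Upper Corridor 356/2,638 × $967,740 = 130,597.21.
After rounding ($1): South Reservoir $444,251; Pioneer Plaza $341,901; Central Annex $50,992; Upper Corridor $130,597. Sum = $967,741.
Difference $967,740 − $967,741 = −$1 applied to largest allocation (South Reservoir): South Reservoir becomes $444,250.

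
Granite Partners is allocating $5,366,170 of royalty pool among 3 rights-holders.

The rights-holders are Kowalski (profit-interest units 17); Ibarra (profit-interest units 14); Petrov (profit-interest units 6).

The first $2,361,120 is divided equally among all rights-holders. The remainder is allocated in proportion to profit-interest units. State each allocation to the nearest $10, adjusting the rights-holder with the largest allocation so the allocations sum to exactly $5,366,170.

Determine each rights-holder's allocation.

Kowalski: $2,167,730 · Ibarra: $1,924,090 · Petrov: $1,274,350

Equal tier: $2,361,120 ÷ 3 = $787,040 apiece.
Remainder $3,005,050 by profit-interest units (total 37): Kowalski 1,380,698.65 → $1,380,700; Ibarra 1,137,045.95 → $1,137,050; Petrov 487,305.41 → $487,310.
Rounding difference −$10 on remainder applied to Kowalski.
Totals: Kowalski $787,040 + $1,380,690 = $2,167,730; Ibarra $787,040 + $1,137,050 = $1,924,090; Petrov $787,040 + $487,310 = $1,274,350.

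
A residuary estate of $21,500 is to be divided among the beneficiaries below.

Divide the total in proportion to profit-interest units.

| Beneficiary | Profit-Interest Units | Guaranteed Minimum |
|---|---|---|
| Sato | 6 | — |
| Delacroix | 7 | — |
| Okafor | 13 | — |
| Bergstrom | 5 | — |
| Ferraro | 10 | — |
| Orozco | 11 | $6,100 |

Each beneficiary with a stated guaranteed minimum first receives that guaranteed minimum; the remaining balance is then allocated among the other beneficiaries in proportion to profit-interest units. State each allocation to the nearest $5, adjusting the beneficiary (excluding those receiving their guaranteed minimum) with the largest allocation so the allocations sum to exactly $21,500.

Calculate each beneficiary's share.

Sato: $2,255; Delacroix: $2,630; Okafor: $4,880; Bergstrom: $1,880; Ferraro: $3,755; Orozco: $6,100

Fund the minimums — Orozco $6,100. Residual $15,400.
Residual split over remaining profit-interest units 41: Sato 2,253.66 → $2,255; Delacroix 2,629.27 → $2,630; Okafor 4,882.93 → $4,885; Bergstrom 1,878.05 → $1,880; Ferraro 3,756.10 → $3,755.
Rounding difference −$5 applied to Okafor → $4,880.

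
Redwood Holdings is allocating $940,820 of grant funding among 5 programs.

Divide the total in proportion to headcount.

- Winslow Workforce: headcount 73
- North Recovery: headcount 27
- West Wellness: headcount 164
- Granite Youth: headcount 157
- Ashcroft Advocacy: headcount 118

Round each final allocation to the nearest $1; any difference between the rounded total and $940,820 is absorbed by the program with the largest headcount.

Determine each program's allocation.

Winslow Workforce: $127,421; North Recovery: $47,128; West Wellness: $286,261; Granite Youth: $274,042; Ashcroft Advocacy: $205,968

Headcount total: 73 + 27 + 164 + 157 + 118 = 539.
Pro-rata amounts: Winslow Workforce 127,420.89; North Recovery 47,128.27; West Wellness 286,260.63; Granite Youth 274,042.19; Ashcroft Advocacy 205,968.01.
After rounding ($1): Winslow Workforce $127,421; North Recovery $47,128; West Wellness $286,261; Granite Youth $274,042; Ashcroft Advocacy $205,968. Sum = $940,820.
Sum already equals the total — no adjustment.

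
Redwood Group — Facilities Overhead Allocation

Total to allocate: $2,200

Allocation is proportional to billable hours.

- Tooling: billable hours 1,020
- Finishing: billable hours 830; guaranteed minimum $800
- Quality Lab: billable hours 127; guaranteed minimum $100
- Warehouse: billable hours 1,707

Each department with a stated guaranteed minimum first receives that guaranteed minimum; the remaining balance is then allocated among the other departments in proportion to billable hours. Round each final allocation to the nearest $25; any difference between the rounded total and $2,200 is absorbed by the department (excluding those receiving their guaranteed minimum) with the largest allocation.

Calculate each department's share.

Guaranteed amounts: Finishing $800; Quality Lab $100. Remaining pool $1,300.
Remaining pool split over remaining billable hours 2,727: Tooling 486.25 → $475; Warehouse 813.75 → $825.

Tooling: $475; Finishing: $800; Quality Lab: $100; Warehouse: $825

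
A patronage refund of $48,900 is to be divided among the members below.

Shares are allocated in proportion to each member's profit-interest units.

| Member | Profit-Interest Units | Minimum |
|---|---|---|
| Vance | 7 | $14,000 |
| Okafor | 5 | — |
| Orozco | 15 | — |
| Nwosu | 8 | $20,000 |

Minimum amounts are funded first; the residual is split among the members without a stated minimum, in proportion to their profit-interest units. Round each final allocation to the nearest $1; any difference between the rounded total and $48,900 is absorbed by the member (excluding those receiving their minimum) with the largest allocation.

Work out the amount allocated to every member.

Guaranteed amounts: Vance $14,000; Nwosu $20,000. Remaining pool $14,900.
Remaining pool split over remaining profit-interest units 20: Okafor 3,725.00 → $3,725; Orozco 11,175.00 → $11,175.

Vance: $14,000 · Okafor: $3,725 · Orozco: $11,175 · Nwosu: $20,000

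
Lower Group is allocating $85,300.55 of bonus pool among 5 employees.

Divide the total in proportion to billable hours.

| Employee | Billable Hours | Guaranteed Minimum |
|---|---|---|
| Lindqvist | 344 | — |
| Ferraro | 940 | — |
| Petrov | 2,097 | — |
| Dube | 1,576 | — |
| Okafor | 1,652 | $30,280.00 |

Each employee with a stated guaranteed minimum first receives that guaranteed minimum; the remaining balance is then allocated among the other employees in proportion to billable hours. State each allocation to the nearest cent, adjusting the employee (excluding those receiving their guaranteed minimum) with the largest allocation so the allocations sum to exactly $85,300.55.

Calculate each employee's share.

Fund the minimums — Okafor $30,280.00. Balance $55,020.55.
Balance split over remaining billable hours 4,957: Lindqvist 3,818.2508 → $3,818.25; Ferraro 10,433.5923 → $10,433.59; Petrov 23,275.7905 → $23,275.79; Dube 17,492.9164 → $17,492.92.

Lindqvist: $3,818.25 | Ferraro: $10,433.59 | Petrov: $23,275.79 | Dube: $17,492.92 | Okafor: $30,280.00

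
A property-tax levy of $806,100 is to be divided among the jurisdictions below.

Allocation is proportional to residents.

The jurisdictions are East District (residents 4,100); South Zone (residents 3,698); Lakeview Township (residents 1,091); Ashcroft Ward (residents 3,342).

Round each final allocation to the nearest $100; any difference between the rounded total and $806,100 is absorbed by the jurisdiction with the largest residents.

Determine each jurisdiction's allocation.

East District: $270,200; South Zone: $243,700; Lakeview Township: $71,900; Ashcroft Ward: $220,300

Total residents = 4,100 + 3,698 + 1,091 + 3,342 = 12,231.
Unrounded shares: East District 270,215.84; South Zone 243,721.51; Lakeview Township 71,903.78; Ashcroft Ward 220,258.87.
Rounded to nearest $100: East District $270,200; South Zone $243,700; Lakeview Township $71,900; Ashcroft Ward $220,300. Sum = $806,100.
No rounding difference to absorb.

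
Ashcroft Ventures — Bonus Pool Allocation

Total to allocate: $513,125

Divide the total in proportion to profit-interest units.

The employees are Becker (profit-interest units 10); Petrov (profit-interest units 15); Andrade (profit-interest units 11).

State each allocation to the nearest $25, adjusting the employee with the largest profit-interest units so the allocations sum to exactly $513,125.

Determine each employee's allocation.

Profit-interest units total: 10 + 15 + 11 = 36.
Raw shares: Becker 142,534.72; Petrov 213,802.08; Andrade 156,788.19.
After rounding ($25): Becker $142,525; Petrov $213,800; Andrade $156,800. Sum = $513,125.
No rounding difference to absorb.

Becker: $142,525 · Petrov: $213,800 · Andrade: $156,800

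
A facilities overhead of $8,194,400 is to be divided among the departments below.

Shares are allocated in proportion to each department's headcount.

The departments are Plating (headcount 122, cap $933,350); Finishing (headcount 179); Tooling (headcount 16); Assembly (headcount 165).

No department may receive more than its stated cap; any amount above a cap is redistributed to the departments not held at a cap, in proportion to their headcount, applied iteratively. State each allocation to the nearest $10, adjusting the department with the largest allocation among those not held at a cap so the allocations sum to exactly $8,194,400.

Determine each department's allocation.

Plating: $933,350; Finishing: $3,610,360; Tooling: $322,710; Assembly: $3,327,980

Combined headcount = 482.
Proportional shares (ignoring caps): Plating 2,074,101.24; Finishing 3,043,148.55; Tooling 272,013.28; Assembly 2,805,136.93.
Capped: Plating ($933,350); remaining pool $7,261,050 reallocated over remaining headcount 360.
Redistributed shares: Finishing 3,610,355.42 → $3,610,360; Tooling 322,713.33 → $322,710; Assembly 3,327,981.25 → $3,327,980.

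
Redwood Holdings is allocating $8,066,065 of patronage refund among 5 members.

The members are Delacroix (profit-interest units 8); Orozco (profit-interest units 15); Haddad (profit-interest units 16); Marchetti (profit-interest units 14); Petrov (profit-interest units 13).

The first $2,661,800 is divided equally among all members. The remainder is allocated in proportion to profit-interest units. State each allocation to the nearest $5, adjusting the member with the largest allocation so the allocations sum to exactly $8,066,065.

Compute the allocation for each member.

Delacroix: $1,187,420; Orozco: $1,760,600; Haddad: $1,842,490; Marchetti: $1,678,720; Petrov: $1,596,835

$2,661,800 shared equally gives $532,360 per member.
Remainder $5,404,265 by profit-interest units (total 66): Delacroix 655,062.42 → $655,060; Orozco 1,228,242.05 → $1,228,240; Haddad 1,310,124.85 → $1,310,125; Marchetti 1,146,359.24 → $1,146,360; Petrov 1,064,476.44 → $1,064,475.
Rounding difference +$5 on remainder applied to Haddad.
Totals: Delacroix $532,360 + $655,060 = $1,187,420; Orozco $532,360 + $1,228,240 = $1,760,600; Haddad $532,360 + $1,310,130 = $1,842,490; Marchetti $532,360 + $1,146,360 = $1,678,720; Petrov $532,360 + $1,064,475 = $1,596,835.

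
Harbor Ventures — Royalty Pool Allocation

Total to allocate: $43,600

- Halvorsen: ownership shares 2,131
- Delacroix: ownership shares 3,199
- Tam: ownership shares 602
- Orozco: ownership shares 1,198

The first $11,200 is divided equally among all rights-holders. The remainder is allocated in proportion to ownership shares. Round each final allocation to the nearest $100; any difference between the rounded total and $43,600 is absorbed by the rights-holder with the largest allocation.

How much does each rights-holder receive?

Halvorsen: $12,500; Delacroix: $17,400; Tam: $5,500; Orozco: $8,200

$11,200 shared equally gives $2,800 per rights-holder.
Remainder $32,400 by ownership shares (total 7,130): Halvorsen 9,683.65 → $9,700; Delacroix 14,536.83 → $14,500; Tam 2,735.60 → $2,700; Orozco 5,443.93 → $5,400.
Rounding difference +$100 on remainder applied to Delacroix.
Totals: Halvorsen $2,800 + $9,700 = $12,500; Delacroix $2,800 + $14,600 = $17,400; Tam $2,800 + $2,700 = $5,500; Orozco $2,800 + $5,400 = $8,200.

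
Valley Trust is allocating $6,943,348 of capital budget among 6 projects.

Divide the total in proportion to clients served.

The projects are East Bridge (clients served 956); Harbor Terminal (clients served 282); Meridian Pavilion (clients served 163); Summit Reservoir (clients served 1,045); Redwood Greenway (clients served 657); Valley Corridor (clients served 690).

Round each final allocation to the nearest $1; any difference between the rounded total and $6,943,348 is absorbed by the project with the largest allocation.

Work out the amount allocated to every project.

Combined clients served = 3,793.
Proportional shares: East Bridge 956/3,793 × $6,943,348 = 1,750,023.91; Harbor Terminal 282/3,793 × $6,943,348 = 516,220.44; Meridian Pavilion 163/3,793 × $6,943,348 = 298,382.74; Summit Reservoir 1,045/3,793 × $6,943,348 = 1,912,944.55; Redwood Greenway 657/3,793 × $6,943,348 = 1,202,683.80; Valley Corridor 690/3,793 × $6,943,348 = 1,263,092.57.
Rounded to nearest $1: East Bridge $1,750,024; Harbor Terminal $516,220; Meridian Pavilion $298,383; Summit Reservoir $1,912,945; Redwood Greenway $1,202,684; Valley Corridor $1,263,093. Sum = $6,943,349.
Difference $6,943,348 − $6,943,349 = −$1 applied to largest allocation (Summit Reservoir): Summit Reservoir becomes $1,912,944.

East Bridge: $1,750,024 | Harbor Terminal: $516,220 | Meridian Pavilion: $298,383 | Summit Reservoir: $1,912,944 | Redwood Greenway: $1,202,684 | Valley Corridor: $1,263,093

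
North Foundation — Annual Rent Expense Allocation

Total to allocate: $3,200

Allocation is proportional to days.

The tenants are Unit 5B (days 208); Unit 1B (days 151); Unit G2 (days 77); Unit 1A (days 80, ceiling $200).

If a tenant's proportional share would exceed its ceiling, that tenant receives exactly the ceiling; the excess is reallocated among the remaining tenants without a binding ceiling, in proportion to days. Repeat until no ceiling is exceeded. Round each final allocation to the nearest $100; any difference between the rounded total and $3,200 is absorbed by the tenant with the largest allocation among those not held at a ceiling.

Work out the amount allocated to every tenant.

Unit 5B: $1,500 | Unit 1B: $1,000 | Unit G2: $500 | Unit 1A: $200

Days total: 516.
Pro-rata shares before constraints: Unit 5B 1,289.92; Unit 1B 936.43; Unit G2 477.52; Unit 1A 496.12.
Capped: Unit 1A ($200); remaining pool $3,000 reallocated over remaining days 436.
Shares after redistribution: Unit 5B 1,431.19 → $1,400; Unit 1B 1,038.99 → $1,000; Unit G2 529.82 → $500.
Rounding difference +$100 applied to Unit 5B → $1,500.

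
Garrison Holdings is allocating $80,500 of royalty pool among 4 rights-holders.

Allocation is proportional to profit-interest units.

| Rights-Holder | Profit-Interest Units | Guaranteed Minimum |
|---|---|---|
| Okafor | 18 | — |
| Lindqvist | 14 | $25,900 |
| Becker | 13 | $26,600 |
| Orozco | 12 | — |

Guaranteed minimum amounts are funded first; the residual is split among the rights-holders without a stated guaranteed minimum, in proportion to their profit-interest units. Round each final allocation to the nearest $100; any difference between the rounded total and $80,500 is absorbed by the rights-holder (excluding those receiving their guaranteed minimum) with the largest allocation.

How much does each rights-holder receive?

Minimums first: Lindqvist $25,900; Becker $26,600. Remaining pool $28,000.
Remaining pool split over remaining profit-interest units 30: Okafor 16,800.00 → $16,800; Orozco 11,200.00 → $11,200.

Okafor: $16,800; Lindqvist: $25,900; Becker: $26,600; Orozco: $11,200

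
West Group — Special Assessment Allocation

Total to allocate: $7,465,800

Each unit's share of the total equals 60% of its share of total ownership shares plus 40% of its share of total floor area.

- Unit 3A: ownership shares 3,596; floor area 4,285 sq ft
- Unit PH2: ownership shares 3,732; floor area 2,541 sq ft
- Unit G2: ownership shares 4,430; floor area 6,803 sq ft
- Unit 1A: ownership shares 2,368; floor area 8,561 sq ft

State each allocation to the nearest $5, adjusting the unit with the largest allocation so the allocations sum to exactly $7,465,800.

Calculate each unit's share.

Unit 3A: $1,716,995 | Unit PH2: $1,525,415 | Unit G2: $2,320,340 | Unit 1A: $1,903,050

Ownership shares total 14,126; floor area total 22,190.
Combined weights (60% ownership shares + 40% floor area): Unit 3A 0.2300; Unit PH2 0.2043; Unit G2 0.3108; Unit 1A 0.2549.
Proportional shares: Unit 3A 1,716,996.85; Unit PH2 1,525,416.94; Unit G2 2,320,336.94; Unit 1A 1,903,049.27.
At nearest $5: Unit 3A $1,716,995; Unit PH2 $1,525,415; Unit G2 $2,320,335; Unit 1A $1,903,050. Sum = $7,465,795.
Difference $7,465,800 − $7,465,795 = +$5 applied to largest allocation (Unit G2): Unit G2 becomes $2,320,340.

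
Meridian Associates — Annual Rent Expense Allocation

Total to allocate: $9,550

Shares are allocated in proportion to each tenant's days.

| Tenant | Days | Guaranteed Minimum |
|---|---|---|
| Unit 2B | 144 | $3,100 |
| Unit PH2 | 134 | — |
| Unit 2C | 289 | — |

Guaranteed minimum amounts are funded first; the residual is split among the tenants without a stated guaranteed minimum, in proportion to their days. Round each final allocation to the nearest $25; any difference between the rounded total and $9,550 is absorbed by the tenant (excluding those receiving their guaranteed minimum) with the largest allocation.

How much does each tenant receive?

Unit 2B: $3,100; Unit PH2: $2,050; Unit 2C: $4,400

Fund the minimums — Unit 2B $3,100. Balance $6,450.
Balance split over remaining days 423: Unit PH2 2,043.26 → $2,050; Unit 2C 4,406.74 → $4,400.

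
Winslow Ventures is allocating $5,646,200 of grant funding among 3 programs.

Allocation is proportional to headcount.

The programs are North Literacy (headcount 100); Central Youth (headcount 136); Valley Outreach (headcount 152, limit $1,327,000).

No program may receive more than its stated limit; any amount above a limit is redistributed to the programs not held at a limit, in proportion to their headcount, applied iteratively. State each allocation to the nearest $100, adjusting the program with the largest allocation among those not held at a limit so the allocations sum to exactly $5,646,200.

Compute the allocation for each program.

Combined headcount = 388.
Unconstrained shares: North Literacy 1,455,206.19; Central Youth 1,979,080.41; Valley Outreach 2,211,913.40.
Cap binds for Valley Outreach ($1,327,000); remaining pool $4,319,200 reallocated over remaining headcount 236.
Remaining shares: North Literacy 1,830,169.49 → $1,830,200; Central Youth 2,489,030.51 → $2,489,000.

North Literacy: $1,830,200 · Central Youth: $2,489,000 · Valley Outreach: $1,327,000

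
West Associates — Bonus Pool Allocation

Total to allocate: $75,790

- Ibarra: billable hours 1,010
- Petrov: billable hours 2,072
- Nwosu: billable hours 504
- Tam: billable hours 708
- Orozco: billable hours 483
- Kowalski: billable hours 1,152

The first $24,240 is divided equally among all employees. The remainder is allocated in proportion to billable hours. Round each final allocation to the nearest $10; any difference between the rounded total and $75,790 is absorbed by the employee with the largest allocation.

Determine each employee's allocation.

Ibarra: $12,820 · Petrov: $22,050 · Nwosu: $8,420 · Tam: $10,200 · Orozco: $8,240 · Kowalski: $14,060

First tranche $24,240 split equally: $4,040 each.
Remainder $51,550 by billable hours (total 5,929): Ibarra 8,781.50 → $8,780; Petrov 18,015.11 → $18,020; Nwosu 4,382.05 → $4,380; Tam 6,155.74 → $6,160; Orozco 4,199.47 → $4,200; Kowalski 10,016.12 → $10,020.
Rounding difference −$10 on remainder applied to Petrov.
Totals: Ibarra $4,040 + $8,780 = $12,820; Petrov $4,040 + $18,010 = $22,050; Nwosu $4,040 + $4,380 = $8,420; Tam $4,040 + $6,160 = $10,200; Orozco $4,040 + $4,200 = $8,240; Kowalski $4,040 + $10,020 = $14,060.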